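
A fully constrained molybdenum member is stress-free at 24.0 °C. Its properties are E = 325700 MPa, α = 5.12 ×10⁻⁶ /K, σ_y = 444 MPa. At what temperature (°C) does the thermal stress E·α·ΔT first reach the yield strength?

E = 325700 MPa = 325.7 GPa.
E·α·ΔT = 444.0 MPa ⇒ ΔT = 444.0 / (325.7×10³ × 5.12×10⁻⁶) = 266.3 K.
T = 24.0 + 266.3 = 290.3 °C.

290 °C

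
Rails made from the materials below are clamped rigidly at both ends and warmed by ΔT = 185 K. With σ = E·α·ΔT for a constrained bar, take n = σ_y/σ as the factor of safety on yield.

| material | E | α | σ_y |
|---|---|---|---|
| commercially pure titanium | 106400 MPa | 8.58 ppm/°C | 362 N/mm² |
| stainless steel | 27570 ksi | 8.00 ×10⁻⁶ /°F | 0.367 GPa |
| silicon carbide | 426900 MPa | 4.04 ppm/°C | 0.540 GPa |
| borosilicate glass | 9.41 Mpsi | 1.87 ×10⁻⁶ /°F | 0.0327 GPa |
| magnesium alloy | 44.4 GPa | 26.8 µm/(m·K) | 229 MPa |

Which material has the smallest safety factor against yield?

Converting E to GPa, α to ×10⁻⁶/K, σ_y to MPa, then σ and n for each:
  commercially pure titanium: E = 106.4, α = 8.58, σ_y = 362.0 → σ = 169 MPa, n = 2.14
  stainless steel: E = 190.1, α = 14.4, σ_y = 367.0 → σ = 506 MPa, n = 0.725
  silicon carbide: E = 426.9, α = 4.04, σ_y = 540.0 → σ = 319 MPa, n = 1.69
  borosilicate glass: E = 64.88, α = 3.37, σ_y = 32.70 → σ = 40.4 MPa, n = 0.809
  magnesium alloy: E = 44.40, α = 26.8, σ_y = 229.0 → σ = 220 MPa, n = 1.04
Stainless steel has the lowest safety factor, n = 0.725.

stainless steel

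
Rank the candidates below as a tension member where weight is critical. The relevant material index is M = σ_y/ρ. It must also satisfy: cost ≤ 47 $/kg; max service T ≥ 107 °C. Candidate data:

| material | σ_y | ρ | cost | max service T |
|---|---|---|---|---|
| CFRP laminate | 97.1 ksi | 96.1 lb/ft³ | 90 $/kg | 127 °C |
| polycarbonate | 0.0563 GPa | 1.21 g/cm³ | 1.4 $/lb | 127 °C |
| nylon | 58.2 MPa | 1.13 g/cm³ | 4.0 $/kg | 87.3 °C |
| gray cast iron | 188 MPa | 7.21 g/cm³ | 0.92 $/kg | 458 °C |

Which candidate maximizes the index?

Screen on constraints: cost ≤ 47 $/kg; max service T ≥ 107 °C. Survivors: polycarbonate, gray cast iron.
In SI units:
  polycarbonate: σ_y = 56.30 MPa, ρ = 1210 kg/m³
  gray cast iron: σ_y = 188.0 MPa, ρ = 7210 kg/m³
  polycarbonate: M = 46.5 kN·m/kg
  gray cast iron: M = 26.1 kN·m/kg
Polycarbonate has the largest M.

polycarbonate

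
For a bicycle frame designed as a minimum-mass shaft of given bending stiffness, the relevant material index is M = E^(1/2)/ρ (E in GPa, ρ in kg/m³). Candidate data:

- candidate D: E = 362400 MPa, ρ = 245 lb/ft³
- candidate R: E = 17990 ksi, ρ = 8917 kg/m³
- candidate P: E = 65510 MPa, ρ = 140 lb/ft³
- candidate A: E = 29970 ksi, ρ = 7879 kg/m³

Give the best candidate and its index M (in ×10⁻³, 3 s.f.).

candidate D, M = 4.85×10⁻³

Convert each candidate to consistent units, then evaluate M:
  candidate D: E = 362.4 GPa, ρ = 3925 kg/m³
  candidate R: E = 124.0 GPa, ρ = 8917 kg/m³
  candidate P: E = 65.51 GPa, ρ = 2243 kg/m³
  candidate A: E = 206.6 GPa, ρ = 7879 kg/m³
  candidate D: M = 4.85×10⁻³
  candidate P: M = 3.61×10⁻³
  candidate A: M = 1.82×10⁻³
  candidate R: M = 1.25×10⁻³
Highest index: candidate D.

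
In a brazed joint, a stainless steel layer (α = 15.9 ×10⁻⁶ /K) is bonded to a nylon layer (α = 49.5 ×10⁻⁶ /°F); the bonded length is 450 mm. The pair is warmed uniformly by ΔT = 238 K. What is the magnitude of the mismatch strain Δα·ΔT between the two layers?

0.0174

nylon: α = 49.5×10⁻⁶/°F × 9/5 = 89.1×10⁻⁶/K.
Δα = |15.9 − 89.1|×10⁻⁶/K = 73.2×10⁻⁶/K.
Mismatch strain = Δα·ΔT = 73.2×10⁻⁶ × 238.0 = 0.0174.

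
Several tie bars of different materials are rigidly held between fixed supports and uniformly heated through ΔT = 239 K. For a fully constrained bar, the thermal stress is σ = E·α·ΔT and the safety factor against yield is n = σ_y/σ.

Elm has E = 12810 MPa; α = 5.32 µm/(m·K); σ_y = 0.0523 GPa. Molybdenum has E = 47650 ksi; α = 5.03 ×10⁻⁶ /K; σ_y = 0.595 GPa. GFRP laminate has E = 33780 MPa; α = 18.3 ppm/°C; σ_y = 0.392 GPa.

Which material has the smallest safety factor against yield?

molybdenum

With everything in SI (GPa, ×10⁻⁶/K, MPa):
  elm: E = 12.81, α = 5.32, σ_y = 52.30 → σ = 16.3 MPa, n = 3.21
  molybdenum: E = 328.5, α = 5.03, σ_y = 595.0 → σ = 395 MPa, n = 1.51
  GFRP laminate: E = 33.78, α = 18.3, σ_y = 392.0 → σ = 148 MPa, n = 2.65
The minimum is molybdenum at n = 1.51.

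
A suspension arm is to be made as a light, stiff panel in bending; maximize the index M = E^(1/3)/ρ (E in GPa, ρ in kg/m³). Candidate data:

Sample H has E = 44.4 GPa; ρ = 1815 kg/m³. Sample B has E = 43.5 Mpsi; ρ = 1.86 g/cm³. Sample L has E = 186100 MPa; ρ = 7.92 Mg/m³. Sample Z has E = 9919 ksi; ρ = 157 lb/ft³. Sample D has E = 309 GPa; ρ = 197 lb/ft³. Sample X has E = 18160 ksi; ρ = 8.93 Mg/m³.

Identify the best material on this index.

sample B

After converting to SI:
  sample H: E = 44.40 GPa, ρ = 1815 kg/m³
  sample B: E = 299.9 GPa, ρ = 1860 kg/m³
  sample L: E = 186.1 GPa, ρ = 7920 kg/m³
  sample Z: E = 68.39 GPa, ρ = 2515 kg/m³
  sample D: E = 309.0 GPa, ρ = 3156 kg/m³
  sample X: E = 125.2 GPa, ρ = 8930 kg/m³
  sample B: M = 3.60×10⁻³
  sample D: M = 2.14×10⁻³
  sample H: M = 1.95×10⁻³
  sample Z: M = 1.63×10⁻³
  sample L: M = 0.721×10⁻³
  sample X: M = 0.560×10⁻³
The maximum is for sample B.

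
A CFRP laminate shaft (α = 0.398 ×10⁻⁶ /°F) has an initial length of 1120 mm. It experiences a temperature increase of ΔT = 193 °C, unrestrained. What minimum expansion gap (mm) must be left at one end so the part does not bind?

0.155 mm

Convert α: 0.398×10⁻⁶/°F × (9/5) = 0.716×10⁻⁶/K.
ΔL = α·L₀·ΔT = 0.716×10⁻⁶ × 1120 mm × 193.0 K = 0.155 mm.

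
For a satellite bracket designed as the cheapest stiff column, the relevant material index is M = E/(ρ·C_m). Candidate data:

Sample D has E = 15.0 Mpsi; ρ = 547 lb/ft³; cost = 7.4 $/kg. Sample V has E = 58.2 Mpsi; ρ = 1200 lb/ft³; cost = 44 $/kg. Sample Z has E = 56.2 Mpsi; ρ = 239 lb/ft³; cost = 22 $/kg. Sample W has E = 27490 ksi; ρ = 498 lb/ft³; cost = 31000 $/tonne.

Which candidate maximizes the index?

Convert each candidate to consistent units, then evaluate M:
  sample D: E = 103.4 GPa, ρ = 8762 kg/m³, cost = 7.400 $/kg
  sample V: E = 401.3 GPa, ρ = 19220 kg/m³, cost = 44.00 $/kg
  sample Z: E = 387.5 GPa, ρ = 3828 kg/m³, cost = 22.00 $/kg
  sample W: E = 189.5 GPa, ρ = 7977 kg/m³, cost = 31.00 $/kg
  sample Z: M = 4.60 MN·m per $
  sample D: M = 1.60 MN·m per $
  sample W: M = 0.766 MN·m per $
  sample V: M = 0.474 MN·m per $
Sample Z ranks first.

sample Z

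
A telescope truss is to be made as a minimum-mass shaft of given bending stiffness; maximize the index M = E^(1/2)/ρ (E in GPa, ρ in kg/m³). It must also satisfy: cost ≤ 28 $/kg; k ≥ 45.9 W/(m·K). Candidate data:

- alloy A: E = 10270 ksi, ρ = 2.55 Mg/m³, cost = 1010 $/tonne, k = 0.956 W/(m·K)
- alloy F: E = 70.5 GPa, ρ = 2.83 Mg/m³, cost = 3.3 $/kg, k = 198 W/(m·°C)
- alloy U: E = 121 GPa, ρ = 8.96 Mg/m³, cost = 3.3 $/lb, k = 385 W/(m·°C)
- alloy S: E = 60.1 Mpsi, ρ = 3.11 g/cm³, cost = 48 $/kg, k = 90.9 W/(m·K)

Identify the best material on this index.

alloy F

Screen on constraints: cost ≤ 28 $/kg; k ≥ 45.9 W/(m·K). Survivors: alloy F, alloy U.
Convert each candidate to consistent units, then evaluate M:
  alloy F: E = 70.50 GPa, ρ = 2830 kg/m³
  alloy U: E = 121.0 GPa, ρ = 8960 kg/m³
  alloy F: M = 2.97×10⁻³
  alloy U: M = 1.23×10⁻³
Alloy F has the largest M.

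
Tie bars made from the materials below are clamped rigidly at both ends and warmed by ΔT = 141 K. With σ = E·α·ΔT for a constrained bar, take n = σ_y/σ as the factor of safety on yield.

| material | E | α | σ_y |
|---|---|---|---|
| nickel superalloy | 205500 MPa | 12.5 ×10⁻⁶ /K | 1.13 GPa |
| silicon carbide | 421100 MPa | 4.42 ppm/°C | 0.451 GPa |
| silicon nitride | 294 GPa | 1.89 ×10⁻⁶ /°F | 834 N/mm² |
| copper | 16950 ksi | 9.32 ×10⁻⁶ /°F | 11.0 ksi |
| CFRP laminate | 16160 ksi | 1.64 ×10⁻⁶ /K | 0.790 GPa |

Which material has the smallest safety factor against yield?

Per material, after unit conversion:
  nickel superalloy: E = 205.5, α = 12.5, σ_y = 1130 → σ = 362 MPa, n = 3.12
  silicon carbide: E = 421.1, α = 4.42, σ_y = 451.0 → σ = 262 MPa, n = 1.72
  silicon nitride: E = 294.0, α = 3.40, σ_y = 834.0 → σ = 141 MPa, n = 5.91
  copper: E = 116.9, α = 16.8, σ_y = 75.84 → σ = 276 MPa, n = 0.274
  CFRP laminate: E = 111.4, α = 1.64, σ_y = 790.0 → σ = 25.8 MPa, n = 30.7
Copper has the lowest safety factor, n = 0.274.

copper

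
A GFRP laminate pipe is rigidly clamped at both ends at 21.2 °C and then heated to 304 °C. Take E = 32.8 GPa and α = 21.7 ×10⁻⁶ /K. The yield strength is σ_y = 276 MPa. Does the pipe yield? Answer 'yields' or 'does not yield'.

does not yield

ΔT = 282.8 K. Constrained thermal stress σ = E·α·ΔT = 32.80×10³ MPa × 21.7×10⁻⁶ × 282.8 = 201 MPa (compressive).
Compare to σ_y = 276 MPa: σ < σ_y, so it does not yield.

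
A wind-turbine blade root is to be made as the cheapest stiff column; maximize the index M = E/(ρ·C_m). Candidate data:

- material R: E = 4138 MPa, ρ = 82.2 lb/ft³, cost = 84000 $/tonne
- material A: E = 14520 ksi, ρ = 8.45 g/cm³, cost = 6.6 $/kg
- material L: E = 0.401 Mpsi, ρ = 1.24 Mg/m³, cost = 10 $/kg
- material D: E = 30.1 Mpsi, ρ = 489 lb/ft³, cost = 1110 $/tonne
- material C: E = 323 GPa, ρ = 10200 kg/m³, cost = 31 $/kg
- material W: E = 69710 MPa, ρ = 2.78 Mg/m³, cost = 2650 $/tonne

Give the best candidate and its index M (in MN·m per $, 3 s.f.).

material D, M = 23.9 MN·m per $

In SI units:
  material R: E = 4.138 GPa, ρ = 1317 kg/m³, cost = 84.00 $/kg
  material A: E = 100.1 GPa, ρ = 8450 kg/m³, cost = 6.600 $/kg
  material L: E = 2.765 GPa, ρ = 1240 kg/m³, cost = 10.00 $/kg
  material D: E = 207.5 GPa, ρ = 7833 kg/m³, cost = 1.110 $/kg
  material C: E = 323.0 GPa, ρ = 10200 kg/m³, cost = 31.00 $/kg
  material W: E = 69.71 GPa, ρ = 2780 kg/m³, cost = 2.650 $/kg
  material D: M = 23.9 MN·m per $
  material W: M = 9.46 MN·m per $
  material A: M = 1.80 MN·m per $
  material C: M = 1.02 MN·m per $
  material L: M = 0.223 MN·m per $
  material R: M = 0.0374 MN·m per $
Material D has the largest M.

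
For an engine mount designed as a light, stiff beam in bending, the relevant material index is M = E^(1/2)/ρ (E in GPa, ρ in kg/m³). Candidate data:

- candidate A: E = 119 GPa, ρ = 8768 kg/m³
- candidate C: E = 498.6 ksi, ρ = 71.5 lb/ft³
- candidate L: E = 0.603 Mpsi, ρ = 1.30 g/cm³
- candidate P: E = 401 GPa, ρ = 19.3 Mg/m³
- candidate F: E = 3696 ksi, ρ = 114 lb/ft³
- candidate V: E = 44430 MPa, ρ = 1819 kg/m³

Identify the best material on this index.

In SI units:
  candidate A: E = 119.0 GPa, ρ = 8768 kg/m³
  candidate C: E = 3.438 GPa, ρ = 1145 kg/m³
  candidate L: E = 4.158 GPa, ρ = 1300 kg/m³
  candidate P: E = 401.0 GPa, ρ = 19300 kg/m³
  candidate F: E = 25.48 GPa, ρ = 1826 kg/m³
  candidate V: E = 44.43 GPa, ρ = 1819 kg/m³
  candidate V: M = 3.66×10⁻³
  candidate F: M = 2.76×10⁻³
  candidate C: M = 1.62×10⁻³
  candidate L: M = 1.57×10⁻³
  candidate A: M = 1.24×10⁻³
  candidate P: M = 1.04×10⁻³
Candidate V ranks first.

candidate V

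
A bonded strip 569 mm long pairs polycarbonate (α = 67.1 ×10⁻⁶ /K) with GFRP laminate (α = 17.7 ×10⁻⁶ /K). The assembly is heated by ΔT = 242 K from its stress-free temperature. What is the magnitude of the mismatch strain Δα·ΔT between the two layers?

0.0120

Δα = |67.1 − 17.7|×10⁻⁶/K = 49.4×10⁻⁶/K.
Mismatch strain = Δα·ΔT = 49.4×10⁻⁶ × 242.0 = 0.0120.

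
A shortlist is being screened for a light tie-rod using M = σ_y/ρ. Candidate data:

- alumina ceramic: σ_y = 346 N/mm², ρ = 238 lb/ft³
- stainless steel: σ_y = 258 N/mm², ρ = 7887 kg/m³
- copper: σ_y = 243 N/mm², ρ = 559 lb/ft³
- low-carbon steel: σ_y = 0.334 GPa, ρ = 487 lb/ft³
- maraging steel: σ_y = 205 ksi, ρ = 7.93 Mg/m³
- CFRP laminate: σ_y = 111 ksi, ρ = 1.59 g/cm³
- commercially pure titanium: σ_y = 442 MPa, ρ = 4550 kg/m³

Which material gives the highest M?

CFRP laminate

In SI units:
  alumina ceramic: σ_y = 346.0 MPa, ρ = 3812 kg/m³
  stainless steel: σ_y = 258.0 MPa, ρ = 7887 kg/m³
  copper: σ_y = 243.0 MPa, ρ = 8954 kg/m³
  low-carbon steel: σ_y = 334.0 MPa, ρ = 7801 kg/m³
  maraging steel: σ_y = 1413 MPa, ρ = 7930 kg/m³
  CFRP laminate: σ_y = 765.3 MPa, ρ = 1590 kg/m³
  commercially pure titanium: σ_y = 442.0 MPa, ρ = 4550 kg/m³
  CFRP laminate: M = 481 kN·m/kg
  maraging steel: M = 178 kN·m/kg
  commercially pure titanium: M = 97.1 kN·m/kg
  alumina ceramic: M = 90.8 kN·m/kg
  low-carbon steel: M = 42.8 kN·m/kg
  stainless steel: M = 32.7 kN·m/kg
  copper: M = 27.1 kN·m/kg
CFRP laminate has the largest M.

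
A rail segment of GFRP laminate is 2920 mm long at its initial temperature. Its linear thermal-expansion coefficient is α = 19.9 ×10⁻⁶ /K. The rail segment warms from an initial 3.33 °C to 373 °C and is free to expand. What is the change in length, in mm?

ΔT = 373 − 3.33 = 369.7 K.
ΔL = α·L₀·ΔT = 19.9×10⁻⁶ × 2920 mm × 369.7 K = 21.5 mm.

21.5 mm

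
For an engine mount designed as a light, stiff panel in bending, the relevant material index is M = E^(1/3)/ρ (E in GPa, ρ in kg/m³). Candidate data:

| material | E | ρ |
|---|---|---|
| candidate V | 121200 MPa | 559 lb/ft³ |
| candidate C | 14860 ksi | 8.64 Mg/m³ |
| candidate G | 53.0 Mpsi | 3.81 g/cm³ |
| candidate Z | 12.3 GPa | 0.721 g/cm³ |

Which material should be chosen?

After converting to SI:
  candidate V: E = 121.2 GPa, ρ = 8954 kg/m³
  candidate C: E = 102.5 GPa, ρ = 8640 kg/m³
  candidate G: E = 365.4 GPa, ρ = 3810 kg/m³
  candidate Z: E = 12.30 GPa, ρ = 721.0 kg/m³
  candidate Z: M = 3.20×10⁻³
  candidate G: M = 1.88×10⁻³
  candidate V: M = 0.553×10⁻³
  candidate C: M = 0.542×10⁻³
Candidate Z has the largest M.

candidate Z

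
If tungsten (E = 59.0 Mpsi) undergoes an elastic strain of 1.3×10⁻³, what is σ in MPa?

529 MPa

E = 59.0 Mpsi = 406.8 GPa.
σ = E·ε = 406800 MPa × 1.3×10⁻³ = 529 MPa.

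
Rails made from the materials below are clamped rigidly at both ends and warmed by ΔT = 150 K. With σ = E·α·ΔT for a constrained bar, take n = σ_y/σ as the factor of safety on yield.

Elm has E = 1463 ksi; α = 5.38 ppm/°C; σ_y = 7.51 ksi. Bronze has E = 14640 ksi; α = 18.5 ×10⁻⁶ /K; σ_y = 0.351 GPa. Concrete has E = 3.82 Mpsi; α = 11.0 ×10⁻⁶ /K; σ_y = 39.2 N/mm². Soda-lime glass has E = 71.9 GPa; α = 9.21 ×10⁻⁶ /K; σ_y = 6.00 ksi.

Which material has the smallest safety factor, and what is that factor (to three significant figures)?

Converting E to GPa, α to ×10⁻⁶/K, σ_y to MPa, then σ and n for each:
  elm: E = 10.09, α = 5.38, σ_y = 51.78 → σ = 8.14 MPa, n = 6.36
  bronze: E = 100.9, α = 18.5, σ_y = 351.0 → σ = 280 MPa, n = 1.25
  concrete: E = 26.34, α = 11.0, σ_y = 39.20 → σ = 43.5 MPa, n = 0.902
  soda-lime glass: E = 71.90, α = 9.21, σ_y = 41.37 → σ = 99.3 MPa, n = 0.416
The minimum is soda-lime glass at n = 0.416.

soda-lime glass, n = 0.416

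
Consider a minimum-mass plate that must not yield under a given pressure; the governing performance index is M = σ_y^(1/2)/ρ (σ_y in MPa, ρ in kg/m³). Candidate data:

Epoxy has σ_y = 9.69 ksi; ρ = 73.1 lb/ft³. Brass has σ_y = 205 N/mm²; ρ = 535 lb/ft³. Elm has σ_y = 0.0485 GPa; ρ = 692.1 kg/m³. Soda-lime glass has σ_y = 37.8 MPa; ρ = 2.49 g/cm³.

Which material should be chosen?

elm

Putting every candidate on a common basis:
  epoxy: σ_y = 66.81 MPa, ρ = 1171 kg/m³
  brass: σ_y = 205.0 MPa, ρ = 8570 kg/m³
  elm: σ_y = 48.50 MPa, ρ = 692.1 kg/m³
  soda-lime glass: σ_y = 37.80 MPa, ρ = 2490 kg/m³
  elm: M = 10.1×10⁻³
  epoxy: M = 6.98×10⁻³
  soda-lime glass: M = 2.47×10⁻³
  brass: M = 1.67×10⁻³
Highest index: elm.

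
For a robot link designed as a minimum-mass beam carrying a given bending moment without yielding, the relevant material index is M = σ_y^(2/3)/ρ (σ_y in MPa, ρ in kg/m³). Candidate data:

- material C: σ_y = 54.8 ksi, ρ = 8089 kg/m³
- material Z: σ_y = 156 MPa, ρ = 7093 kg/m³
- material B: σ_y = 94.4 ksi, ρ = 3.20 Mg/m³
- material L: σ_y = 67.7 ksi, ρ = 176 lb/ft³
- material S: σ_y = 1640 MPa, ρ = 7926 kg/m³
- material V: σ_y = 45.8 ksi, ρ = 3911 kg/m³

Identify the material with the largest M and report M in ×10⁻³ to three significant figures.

material B, M = 23.5×10⁻³

In SI units:
  material C: σ_y = 377.8 MPa, ρ = 8089 kg/m³
  material Z: σ_y = 156.0 MPa, ρ = 7093 kg/m³
  material B: σ_y = 650.9 MPa, ρ = 3200 kg/m³
  material L: σ_y = 466.8 MPa, ρ = 2819 kg/m³
  material S: σ_y = 1640 MPa, ρ = 7926 kg/m³
  material V: σ_y = 315.8 MPa, ρ = 3911 kg/m³
  material B: M = 23.5×10⁻³
  material L: M = 21.3×10⁻³
  material S: M = 17.5×10⁻³
  material V: M = 11.9×10⁻³
  material C: M = 6.46×10⁻³
  material Z: M = 4.09×10⁻³
The maximum is for material B.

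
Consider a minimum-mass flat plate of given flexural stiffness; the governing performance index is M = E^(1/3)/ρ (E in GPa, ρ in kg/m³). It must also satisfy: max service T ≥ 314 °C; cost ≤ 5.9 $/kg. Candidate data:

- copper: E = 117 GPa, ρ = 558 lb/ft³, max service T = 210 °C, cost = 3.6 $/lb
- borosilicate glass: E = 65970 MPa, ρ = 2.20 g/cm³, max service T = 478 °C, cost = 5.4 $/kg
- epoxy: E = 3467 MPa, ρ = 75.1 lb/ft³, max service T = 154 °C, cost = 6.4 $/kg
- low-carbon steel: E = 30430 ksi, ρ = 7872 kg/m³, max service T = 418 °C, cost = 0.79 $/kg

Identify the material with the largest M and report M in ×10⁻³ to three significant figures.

borosilicate glass, M = 1.84×10⁻³

Screen on constraints: max service T ≥ 314 °C; cost ≤ 5.9 $/kg. Survivors: borosilicate glass, low-carbon steel.
Normalizing units and computing the index:
  borosilicate glass: E = 65.97 GPa, ρ = 2200 kg/m³
  low-carbon steel: E = 209.8 GPa, ρ = 7872 kg/m³
  borosilicate glass: M = 1.84×10⁻³
  low-carbon steel: M = 0.755×10⁻³
Highest index: borosilicate glass.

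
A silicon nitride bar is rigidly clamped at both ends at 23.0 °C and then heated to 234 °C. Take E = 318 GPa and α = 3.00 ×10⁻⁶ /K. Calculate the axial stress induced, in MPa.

ΔT = 211.0 K. Constrained thermal stress σ = E·α·ΔT = 318.0×10³ MPa × 3.00×10⁻⁶ × 211.0 = 201 MPa (compressive).

201 MPa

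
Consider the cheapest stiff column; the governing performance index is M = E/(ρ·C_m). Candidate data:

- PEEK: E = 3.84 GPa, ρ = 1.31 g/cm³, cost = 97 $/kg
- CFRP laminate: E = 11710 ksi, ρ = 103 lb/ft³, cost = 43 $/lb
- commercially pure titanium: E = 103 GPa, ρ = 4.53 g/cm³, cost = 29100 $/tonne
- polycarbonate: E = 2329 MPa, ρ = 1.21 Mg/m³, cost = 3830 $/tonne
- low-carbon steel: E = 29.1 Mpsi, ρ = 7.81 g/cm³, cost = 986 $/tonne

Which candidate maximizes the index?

low-carbon steel

Convert each candidate to consistent units, then evaluate M:
  PEEK: E = 3.840 GPa, ρ = 1310 kg/m³, cost = 97.00 $/kg
  CFRP laminate: E = 80.74 GPa, ρ = 1650 kg/m³, cost = 94.80 $/kg
  commercially pure titanium: E = 103.0 GPa, ρ = 4530 kg/m³, cost = 29.10 $/kg
  polycarbonate: E = 2.329 GPa, ρ = 1210 kg/m³, cost = 3.830 $/kg
  low-carbon steel: E = 200.6 GPa, ρ = 7810 kg/m³, cost = 0.9860 $/kg
  low-carbon steel: M = 26.1 MN·m per $
  commercially pure titanium: M = 0.781 MN·m per $
  CFRP laminate: M = 0.516 MN·m per $
  polycarbonate: M = 0.503 MN·m per $
  PEEK: M = 0.0302 MN·m per $
The maximum is for low-carbon steel.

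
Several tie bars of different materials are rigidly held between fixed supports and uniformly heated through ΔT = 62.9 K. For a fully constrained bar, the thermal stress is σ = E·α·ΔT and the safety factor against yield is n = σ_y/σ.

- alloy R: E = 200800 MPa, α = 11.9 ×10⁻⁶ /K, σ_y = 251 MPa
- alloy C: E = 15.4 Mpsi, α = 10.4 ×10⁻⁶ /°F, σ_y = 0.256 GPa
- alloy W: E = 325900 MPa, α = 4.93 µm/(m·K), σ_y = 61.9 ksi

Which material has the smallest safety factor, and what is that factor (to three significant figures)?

alloy R, n = 1.67

Converting E to GPa, α to ×10⁻⁶/K, σ_y to MPa, then σ and n for each:
  alloy R: E = 200.8, α = 11.9, σ_y = 251.0 → σ = 150 MPa, n = 1.67
  alloy C: E = 106.2, α = 18.7, σ_y = 256.0 → σ = 125 MPa, n = 2.05
  alloy W: E = 325.9, α = 4.93, σ_y = 426.8 → σ = 101 MPa, n = 4.22
Alloy R has the lowest safety factor, n = 1.67.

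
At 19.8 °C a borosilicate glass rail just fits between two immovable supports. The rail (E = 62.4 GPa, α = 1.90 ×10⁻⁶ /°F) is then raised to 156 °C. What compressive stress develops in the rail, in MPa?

α = 1.90×10⁻⁶/°F × 9/5 = 3.42×10⁻⁶/K.
ΔT = 136.2 K. Constrained thermal stress σ = E·α·ΔT = 62.40×10³ MPa × 3.42×10⁻⁶ × 136.2 = 29.1 MPa (compressive).

29.1 MPa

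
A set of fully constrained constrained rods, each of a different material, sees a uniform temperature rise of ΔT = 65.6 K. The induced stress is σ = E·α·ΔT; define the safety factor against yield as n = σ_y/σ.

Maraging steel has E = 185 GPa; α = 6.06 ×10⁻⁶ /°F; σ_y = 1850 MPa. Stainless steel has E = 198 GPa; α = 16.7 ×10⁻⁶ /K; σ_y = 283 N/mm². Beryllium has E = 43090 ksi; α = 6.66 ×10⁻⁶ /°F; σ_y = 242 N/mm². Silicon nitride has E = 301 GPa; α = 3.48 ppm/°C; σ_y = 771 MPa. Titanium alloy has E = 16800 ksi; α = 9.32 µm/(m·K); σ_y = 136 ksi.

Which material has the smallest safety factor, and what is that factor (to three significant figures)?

beryllium, n = 1.04

Converting E to GPa, α to ×10⁻⁶/K, σ_y to MPa, then σ and n for each:
  maraging steel: E = 185.0, α = 10.9, σ_y = 1850 → σ = 132 MPa, n = 14.0
  stainless steel: E = 198.0, α = 16.7, σ_y = 283.0 → σ = 217 MPa, n = 1.30
  beryllium: E = 297.1, α = 12.0, σ_y = 242.0 → σ = 234 MPa, n = 1.04
  silicon nitride: E = 301.0, α = 3.48, σ_y = 771.0 → σ = 68.7 MPa, n = 11.2
  titanium alloy: E = 115.8, α = 9.32, σ_y = 937.7 → σ = 70.8 MPa, n = 13.2
Smallest n: beryllium with n = 1.04.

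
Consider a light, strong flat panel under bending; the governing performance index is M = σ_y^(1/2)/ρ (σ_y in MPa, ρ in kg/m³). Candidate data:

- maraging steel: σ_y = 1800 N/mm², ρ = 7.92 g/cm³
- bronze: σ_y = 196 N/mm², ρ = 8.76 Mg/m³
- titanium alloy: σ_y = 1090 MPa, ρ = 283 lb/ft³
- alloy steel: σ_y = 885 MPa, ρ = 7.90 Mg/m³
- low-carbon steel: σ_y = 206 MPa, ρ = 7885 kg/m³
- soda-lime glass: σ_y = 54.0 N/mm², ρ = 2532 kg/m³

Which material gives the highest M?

titanium alloy

In SI units:
  maraging steel: σ_y = 1800 MPa, ρ = 7920 kg/m³
  bronze: σ_y = 196.0 MPa, ρ = 8760 kg/m³
  titanium alloy: σ_y = 1090 MPa, ρ = 4533 kg/m³
  alloy steel: σ_y = 885.0 MPa, ρ = 7900 kg/m³
  low-carbon steel: σ_y = 206.0 MPa, ρ = 7885 kg/m³
  soda-lime glass: σ_y = 54.00 MPa, ρ = 2532 kg/m³
  titanium alloy: M = 7.28×10⁻³
  maraging steel: M = 5.36×10⁻³
  alloy steel: M = 3.77×10⁻³
  soda-lime glass: M = 2.90×10⁻³
  low-carbon steel: M = 1.82×10⁻³
  bronze: M = 1.60×10⁻³
Titanium alloy ranks first.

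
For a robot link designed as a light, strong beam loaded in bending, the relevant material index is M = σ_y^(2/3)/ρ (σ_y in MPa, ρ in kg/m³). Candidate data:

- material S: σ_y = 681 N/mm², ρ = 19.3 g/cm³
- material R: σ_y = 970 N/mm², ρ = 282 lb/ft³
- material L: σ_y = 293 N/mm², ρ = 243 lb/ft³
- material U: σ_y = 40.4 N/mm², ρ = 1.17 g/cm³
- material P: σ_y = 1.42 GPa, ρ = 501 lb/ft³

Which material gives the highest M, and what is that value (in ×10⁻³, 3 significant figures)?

material R, M = 21.7×10⁻³

In SI units:
  material S: σ_y = 681.0 MPa, ρ = 19300 kg/m³
  material R: σ_y = 970.0 MPa, ρ = 4517 kg/m³
  material L: σ_y = 293.0 MPa, ρ = 3892 kg/m³
  material U: σ_y = 40.40 MPa, ρ = 1170 kg/m³
  material P: σ_y = 1420 MPa, ρ = 8025 kg/m³
  material R: M = 21.7×10⁻³
  material P: M = 15.7×10⁻³
  material L: M = 11.3×10⁻³
  material U: M = 10.1×10⁻³
  material S: M = 4.01×10⁻³
Highest index: material R.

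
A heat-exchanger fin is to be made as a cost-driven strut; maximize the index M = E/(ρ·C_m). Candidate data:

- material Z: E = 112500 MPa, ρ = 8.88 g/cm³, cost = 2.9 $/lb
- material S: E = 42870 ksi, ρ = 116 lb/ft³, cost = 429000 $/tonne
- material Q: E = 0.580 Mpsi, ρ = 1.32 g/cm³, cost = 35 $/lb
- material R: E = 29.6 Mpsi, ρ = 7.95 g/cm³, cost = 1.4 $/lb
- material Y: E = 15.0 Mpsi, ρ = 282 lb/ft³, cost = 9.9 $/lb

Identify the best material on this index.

material R

After converting to SI:
  material Z: E = 112.5 GPa, ρ = 8880 kg/m³, cost = 6.393 $/kg
  material S: E = 295.6 GPa, ρ = 1858 kg/m³, cost = 429.0 $/kg
  material Q: E = 3.999 GPa, ρ = 1320 kg/m³, cost = 77.16 $/kg
  material R: E = 204.1 GPa, ρ = 7950 kg/m³, cost = 3.086 $/kg
  material Y: E = 103.4 GPa, ρ = 4517 kg/m³, cost = 21.83 $/kg
  material R: M = 8.32 MN·m per $
  material Z: M = 1.98 MN·m per $
  material Y: M = 1.05 MN·m per $
  material S: M = 0.371 MN·m per $
  material Q: M = 0.0393 MN·m per $
Material R ranks first.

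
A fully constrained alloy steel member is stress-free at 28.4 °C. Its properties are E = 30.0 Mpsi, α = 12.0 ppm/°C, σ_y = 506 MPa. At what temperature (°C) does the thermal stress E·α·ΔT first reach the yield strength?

232 °C

E = 30.0 Mpsi = 206.8 GPa.
E·α·ΔT = 506.0 MPa ⇒ ΔT = 506.0 / (206.8×10³ × 12.0×10⁻⁶) = 203.9 K.
T = 28.4 + 203.9 = 232.3 °C.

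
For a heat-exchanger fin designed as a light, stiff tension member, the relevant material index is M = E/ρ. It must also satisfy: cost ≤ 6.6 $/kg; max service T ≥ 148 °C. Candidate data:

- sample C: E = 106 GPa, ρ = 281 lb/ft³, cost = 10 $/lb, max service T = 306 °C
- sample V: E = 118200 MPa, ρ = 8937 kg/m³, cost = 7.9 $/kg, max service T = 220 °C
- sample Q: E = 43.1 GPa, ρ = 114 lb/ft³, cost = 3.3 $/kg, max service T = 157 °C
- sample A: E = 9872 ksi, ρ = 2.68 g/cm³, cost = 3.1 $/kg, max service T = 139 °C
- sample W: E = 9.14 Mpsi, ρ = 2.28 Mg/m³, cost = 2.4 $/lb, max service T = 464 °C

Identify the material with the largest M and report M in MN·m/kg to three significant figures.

sample W, M = 27.6 MN·m/kg

Screen on constraints: cost ≤ 6.6 $/kg; max service T ≥ 148 °C. Survivors: sample Q, sample W.
After converting to SI:
  sample Q: E = 43.10 GPa, ρ = 1826 kg/m³
  sample W: E = 63.02 GPa, ρ = 2280 kg/m³
  sample W: M = 27.6 MN·m/kg
  sample Q: M = 23.6 MN·m/kg
Sample W has the largest M.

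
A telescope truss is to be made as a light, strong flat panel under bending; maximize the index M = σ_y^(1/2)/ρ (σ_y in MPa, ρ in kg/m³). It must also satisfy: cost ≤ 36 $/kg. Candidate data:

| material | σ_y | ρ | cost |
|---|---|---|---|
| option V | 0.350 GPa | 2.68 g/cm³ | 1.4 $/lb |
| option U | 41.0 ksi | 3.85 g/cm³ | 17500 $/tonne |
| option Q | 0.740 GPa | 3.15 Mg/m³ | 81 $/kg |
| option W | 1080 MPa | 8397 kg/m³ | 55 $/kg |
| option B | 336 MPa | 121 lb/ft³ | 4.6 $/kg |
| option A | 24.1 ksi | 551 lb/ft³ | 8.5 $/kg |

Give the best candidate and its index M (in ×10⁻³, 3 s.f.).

Screen on constraints: cost ≤ 36 $/kg. Survivors: option V, option U, option B, option A.
After converting to SI:
  option V: σ_y = 350.0 MPa, ρ = 2680 kg/m³
  option U: σ_y = 282.7 MPa, ρ = 3850 kg/m³
  option B: σ_y = 336.0 MPa, ρ = 1938 kg/m³
  option A: σ_y = 166.2 MPa, ρ = 8826 kg/m³
  option B: M = 9.46×10⁻³
  option V: M = 6.98×10⁻³
  option U: M = 4.37×10⁻³
  option A: M = 1.46×10⁻³
The maximum is for option B.

option B, M = 9.46×10⁻³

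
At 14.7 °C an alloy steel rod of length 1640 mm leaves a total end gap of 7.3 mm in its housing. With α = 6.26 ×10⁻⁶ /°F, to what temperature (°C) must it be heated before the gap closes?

410 °C

α = 6.26×10⁻⁶/°F × 9/5 = 11.3×10⁻⁶/K.
α·L₀·ΔT = 7.3 mm ⇒ ΔT = 7.3 / (11.3×10⁻⁶ × 1640.0) = 395.0 K.
T = 14.7 + 395.0 = 409.7 °C.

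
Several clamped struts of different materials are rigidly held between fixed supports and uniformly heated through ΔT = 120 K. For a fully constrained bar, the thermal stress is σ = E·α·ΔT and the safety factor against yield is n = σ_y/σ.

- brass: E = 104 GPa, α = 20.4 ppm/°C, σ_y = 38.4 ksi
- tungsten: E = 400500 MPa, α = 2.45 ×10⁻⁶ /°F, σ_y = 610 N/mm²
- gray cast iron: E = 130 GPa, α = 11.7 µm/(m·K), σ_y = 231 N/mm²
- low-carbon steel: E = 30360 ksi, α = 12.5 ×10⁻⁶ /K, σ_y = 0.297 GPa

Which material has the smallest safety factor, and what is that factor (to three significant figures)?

With everything in SI (GPa, ×10⁻⁶/K, MPa):
  brass: E = 104.0, α = 20.4, σ_y = 264.8 → σ = 255 MPa, n = 1.04
  tungsten: E = 400.5, α = 4.41, σ_y = 610.0 → σ = 212 MPa, n = 2.88
  gray cast iron: E = 130.0, α = 11.7, σ_y = 231.0 → σ = 183 MPa, n = 1.27
  low-carbon steel: E = 209.3, α = 12.5, σ_y = 297.0 → σ = 314 MPa, n = 0.946
Smallest n: low-carbon steel with n = 0.946.

low-carbon steel, n = 0.946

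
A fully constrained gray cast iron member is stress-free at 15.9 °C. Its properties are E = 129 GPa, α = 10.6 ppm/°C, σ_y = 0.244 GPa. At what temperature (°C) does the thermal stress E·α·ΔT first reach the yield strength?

σ_y = 0.244 GPa = 244.0 MPa.
E·α·ΔT = 244.0 MPa ⇒ ΔT = 244.0 / (129.0×10³ × 10.6×10⁻⁶) = 178.4 K.
T = 15.9 + 178.4 = 194.3 °C.

194 °C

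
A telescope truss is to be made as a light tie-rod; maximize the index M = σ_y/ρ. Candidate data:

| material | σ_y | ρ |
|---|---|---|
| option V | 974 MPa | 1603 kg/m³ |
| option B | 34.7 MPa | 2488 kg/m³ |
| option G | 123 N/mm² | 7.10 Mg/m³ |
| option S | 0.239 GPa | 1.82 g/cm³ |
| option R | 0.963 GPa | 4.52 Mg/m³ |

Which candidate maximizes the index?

Convert each candidate to consistent units, then evaluate M:
  option V: σ_y = 974.0 MPa, ρ = 1603 kg/m³
  option B: σ_y = 34.70 MPa, ρ = 2488 kg/m³
  option G: σ_y = 123.0 MPa, ρ = 7100 kg/m³
  option S: σ_y = 239.0 MPa, ρ = 1820 kg/m³
  option R: σ_y = 963.0 MPa, ρ = 4520 kg/m³
  option V: M = 608 kN·m/kg
  option R: M = 213 kN·m/kg
  option S: M = 131 kN·m/kg
  option G: M = 17.3 kN·m/kg
  option B: M = 13.9 kN·m/kg
Option V has the largest M.

option V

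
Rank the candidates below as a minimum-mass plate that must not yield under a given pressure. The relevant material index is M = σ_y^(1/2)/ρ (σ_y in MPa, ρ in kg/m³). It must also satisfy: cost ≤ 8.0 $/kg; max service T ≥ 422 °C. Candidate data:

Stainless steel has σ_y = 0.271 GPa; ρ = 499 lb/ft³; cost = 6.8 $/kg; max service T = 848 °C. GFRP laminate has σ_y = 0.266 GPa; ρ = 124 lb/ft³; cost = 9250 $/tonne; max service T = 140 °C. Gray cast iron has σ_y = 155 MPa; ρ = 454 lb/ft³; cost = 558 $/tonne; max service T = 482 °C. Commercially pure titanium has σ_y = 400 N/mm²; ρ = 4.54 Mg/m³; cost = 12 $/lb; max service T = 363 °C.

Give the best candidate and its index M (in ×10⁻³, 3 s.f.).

stainless steel, M = 2.06×10⁻³

Screen on constraints: cost ≤ 8.0 $/kg; max service T ≥ 422 °C. Survivors: stainless steel, gray cast iron.
In SI units:
  stainless steel: σ_y = 271.0 MPa, ρ = 7993 kg/m³
  gray cast iron: σ_y = 155.0 MPa, ρ = 7272 kg/m³
  stainless steel: M = 2.06×10⁻³
  gray cast iron: M = 1.71×10⁻³
The maximum is for stainless steel.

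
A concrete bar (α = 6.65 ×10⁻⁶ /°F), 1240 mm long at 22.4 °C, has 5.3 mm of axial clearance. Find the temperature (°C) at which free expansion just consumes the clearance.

379 °C

α = 6.65×10⁻⁶/°F × 9/5 = 12.0×10⁻⁶/K.
α·L₀·ΔT = 5.3 mm ⇒ ΔT = 5.3 / (12.0×10⁻⁶ × 1240.0) = 357.1 K.
T = 22.4 + 357.1 = 379.5 °C.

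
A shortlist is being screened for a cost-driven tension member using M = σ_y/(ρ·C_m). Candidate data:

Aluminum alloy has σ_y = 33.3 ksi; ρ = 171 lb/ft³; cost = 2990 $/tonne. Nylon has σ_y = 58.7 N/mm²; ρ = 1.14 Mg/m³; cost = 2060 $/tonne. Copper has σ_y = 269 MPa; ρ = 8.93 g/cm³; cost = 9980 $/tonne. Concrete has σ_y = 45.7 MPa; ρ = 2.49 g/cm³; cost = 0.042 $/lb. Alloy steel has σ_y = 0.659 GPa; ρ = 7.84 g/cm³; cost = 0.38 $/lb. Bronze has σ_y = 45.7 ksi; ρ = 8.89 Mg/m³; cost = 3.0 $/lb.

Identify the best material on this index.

concrete

Normalizing units and computing the index:
  aluminum alloy: σ_y = 229.6 MPa, ρ = 2739 kg/m³, cost = 2.990 $/kg
  nylon: σ_y = 58.70 MPa, ρ = 1140 kg/m³, cost = 2.060 $/kg
  copper: σ_y = 269.0 MPa, ρ = 8930 kg/m³, cost = 9.980 $/kg
  concrete: σ_y = 45.70 MPa, ρ = 2490 kg/m³, cost = 0.09259 $/kg
  alloy steel: σ_y = 659.0 MPa, ρ = 7840 kg/m³, cost = 0.8377 $/kg
  bronze: σ_y = 315.1 MPa, ρ = 8890 kg/m³, cost = 6.614 $/kg
  concrete: M = 198 kN·m per $
  alloy steel: M = 100 kN·m per $
  aluminum alloy: M = 28.0 kN·m per $
  nylon: M = 25.0 kN·m per $
  bronze: M = 5.36 kN·m per $
  copper: M = 3.02 kN·m per $
The maximum is for concrete.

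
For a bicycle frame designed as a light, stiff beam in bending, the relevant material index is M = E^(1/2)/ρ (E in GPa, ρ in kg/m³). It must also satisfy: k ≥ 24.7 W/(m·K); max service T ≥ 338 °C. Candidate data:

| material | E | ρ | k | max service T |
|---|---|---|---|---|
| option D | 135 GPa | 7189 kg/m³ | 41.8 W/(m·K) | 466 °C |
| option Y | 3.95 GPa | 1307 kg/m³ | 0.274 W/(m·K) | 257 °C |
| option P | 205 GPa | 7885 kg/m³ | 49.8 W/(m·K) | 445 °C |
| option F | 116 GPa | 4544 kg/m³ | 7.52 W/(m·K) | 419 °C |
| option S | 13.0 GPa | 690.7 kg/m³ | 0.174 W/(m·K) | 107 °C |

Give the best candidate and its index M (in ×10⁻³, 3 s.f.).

Screen on constraints: k ≥ 24.7 W/(m·K); max service T ≥ 338 °C. Survivors: option D, option P.
Evaluate M for each candidate:
  option P: M = 1.82×10⁻³
  option D: M = 1.62×10⁻³
Highest index: option P.

option P, M = 1.82×10⁻³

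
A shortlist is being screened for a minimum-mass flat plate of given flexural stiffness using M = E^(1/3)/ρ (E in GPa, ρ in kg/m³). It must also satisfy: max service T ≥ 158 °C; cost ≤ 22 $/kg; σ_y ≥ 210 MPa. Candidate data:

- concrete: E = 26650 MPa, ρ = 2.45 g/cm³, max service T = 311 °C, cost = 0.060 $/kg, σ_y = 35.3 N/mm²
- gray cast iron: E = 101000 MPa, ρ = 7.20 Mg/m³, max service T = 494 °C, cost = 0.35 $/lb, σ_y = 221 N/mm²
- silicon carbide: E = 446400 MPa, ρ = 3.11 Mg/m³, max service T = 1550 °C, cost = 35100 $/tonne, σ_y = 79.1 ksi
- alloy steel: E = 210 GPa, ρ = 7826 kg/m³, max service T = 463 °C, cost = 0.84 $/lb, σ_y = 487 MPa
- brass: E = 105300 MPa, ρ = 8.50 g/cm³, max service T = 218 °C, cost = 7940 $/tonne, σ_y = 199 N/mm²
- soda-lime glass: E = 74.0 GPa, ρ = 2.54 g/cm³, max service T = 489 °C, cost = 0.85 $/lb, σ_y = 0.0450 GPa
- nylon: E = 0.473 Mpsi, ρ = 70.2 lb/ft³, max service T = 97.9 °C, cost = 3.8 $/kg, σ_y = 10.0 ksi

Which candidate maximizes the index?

Screen on constraints: max service T ≥ 158 °C; cost ≤ 22 $/kg; σ_y ≥ 210 MPa. Survivors: gray cast iron, alloy steel.
In SI units:
  gray cast iron: E = 101.0 GPa, ρ = 7200 kg/m³
  alloy steel: E = 210.0 GPa, ρ = 7826 kg/m³
  alloy steel: M = 0.760×10⁻³
  gray cast iron: M = 0.647×10⁻³
The maximum is for alloy steel.

alloy steel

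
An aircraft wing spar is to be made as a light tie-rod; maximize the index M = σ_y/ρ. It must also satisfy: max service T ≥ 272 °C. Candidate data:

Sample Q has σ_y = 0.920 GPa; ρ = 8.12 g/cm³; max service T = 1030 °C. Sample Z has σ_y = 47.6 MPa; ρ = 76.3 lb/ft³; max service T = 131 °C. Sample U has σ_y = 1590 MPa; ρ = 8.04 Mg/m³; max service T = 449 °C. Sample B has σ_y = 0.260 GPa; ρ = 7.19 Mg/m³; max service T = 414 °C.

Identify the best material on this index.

Screen on constraints: max service T ≥ 272 °C. Survivors: sample Q, sample U, sample B.
Putting every candidate on a common basis:
  sample Q: σ_y = 920.0 MPa, ρ = 8120 kg/m³
  sample U: σ_y = 1590 MPa, ρ = 8040 kg/m³
  sample B: σ_y = 260.0 MPa, ρ = 7190 kg/m³
  sample U: M = 198 kN·m/kg
  sample Q: M = 113 kN·m/kg
  sample B: M = 36.2 kN·m/kg
The maximum is for sample U.

sample U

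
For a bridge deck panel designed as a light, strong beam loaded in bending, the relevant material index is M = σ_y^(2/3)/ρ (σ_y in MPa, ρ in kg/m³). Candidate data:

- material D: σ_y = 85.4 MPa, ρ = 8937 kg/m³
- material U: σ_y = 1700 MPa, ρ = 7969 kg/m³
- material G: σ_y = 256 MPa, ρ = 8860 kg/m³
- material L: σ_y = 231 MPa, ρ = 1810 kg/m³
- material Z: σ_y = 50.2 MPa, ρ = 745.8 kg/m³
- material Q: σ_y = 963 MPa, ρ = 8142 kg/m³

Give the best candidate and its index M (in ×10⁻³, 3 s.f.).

Computing M directly (units already consistent):
  material L: M = 20.8×10⁻³
  material Z: M = 18.2×10⁻³
  material U: M = 17.9×10⁻³
  material Q: M = 12.0×10⁻³
  material G: M = 4.55×10⁻³
  material D: M = 2.17×10⁻³
Material L has the largest M.

material L, M = 20.8×10⁻³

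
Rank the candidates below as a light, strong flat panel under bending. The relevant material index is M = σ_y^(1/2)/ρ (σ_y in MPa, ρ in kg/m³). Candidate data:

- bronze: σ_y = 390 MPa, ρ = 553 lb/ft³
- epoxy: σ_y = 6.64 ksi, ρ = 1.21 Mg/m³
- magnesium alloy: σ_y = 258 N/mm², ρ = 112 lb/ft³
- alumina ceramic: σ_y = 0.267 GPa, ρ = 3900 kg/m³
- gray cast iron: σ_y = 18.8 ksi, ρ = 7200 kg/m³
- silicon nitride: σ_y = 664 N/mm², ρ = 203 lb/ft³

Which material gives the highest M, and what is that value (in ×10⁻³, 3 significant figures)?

Convert each candidate to consistent units, then evaluate M:
  bronze: σ_y = 390.0 MPa, ρ = 8858 kg/m³
  epoxy: σ_y = 45.78 MPa, ρ = 1210 kg/m³
  magnesium alloy: σ_y = 258.0 MPa, ρ = 1794 kg/m³
  alumina ceramic: σ_y = 267.0 MPa, ρ = 3900 kg/m³
  gray cast iron: σ_y = 129.6 MPa, ρ = 7200 kg/m³
  silicon nitride: σ_y = 664.0 MPa, ρ = 3252 kg/m³
  magnesium alloy: M = 8.95×10⁻³
  silicon nitride: M = 7.92×10⁻³
  epoxy: M = 5.59×10⁻³
  alumina ceramic: M = 4.19×10⁻³
  bronze: M = 2.23×10⁻³
  gray cast iron: M = 1.58×10⁻³
The maximum is for magnesium alloy.

magnesium alloy, M = 8.95×10⁻³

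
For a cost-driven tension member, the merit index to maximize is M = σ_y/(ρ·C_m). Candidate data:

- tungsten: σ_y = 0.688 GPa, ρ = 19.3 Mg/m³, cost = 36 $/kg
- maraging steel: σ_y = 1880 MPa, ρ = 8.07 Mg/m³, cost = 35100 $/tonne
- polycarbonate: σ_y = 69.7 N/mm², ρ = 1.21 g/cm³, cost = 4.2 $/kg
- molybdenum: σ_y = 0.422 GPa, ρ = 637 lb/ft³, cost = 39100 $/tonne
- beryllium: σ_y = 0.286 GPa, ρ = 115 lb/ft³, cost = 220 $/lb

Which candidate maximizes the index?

polycarbonate

Convert each candidate to consistent units, then evaluate M:
  tungsten: σ_y = 688.0 MPa, ρ = 19300 kg/m³, cost = 36.00 $/kg
  maraging steel: σ_y = 1880 MPa, ρ = 8070 kg/m³, cost = 35.10 $/kg
  polycarbonate: σ_y = 69.70 MPa, ρ = 1210 kg/m³, cost = 4.200 $/kg
  molybdenum: σ_y = 422.0 MPa, ρ = 10200 kg/m³, cost = 39.10 $/kg
  beryllium: σ_y = 286.0 MPa, ρ = 1842 kg/m³, cost = 485.0 $/kg
  polycarbonate: M = 13.7 kN·m per $
  maraging steel: M = 6.64 kN·m per $
  molybdenum: M = 1.06 kN·m per $
  tungsten: M = 0.990 kN·m per $
  beryllium: M = 0.320 kN·m per $
Polycarbonate has the largest M.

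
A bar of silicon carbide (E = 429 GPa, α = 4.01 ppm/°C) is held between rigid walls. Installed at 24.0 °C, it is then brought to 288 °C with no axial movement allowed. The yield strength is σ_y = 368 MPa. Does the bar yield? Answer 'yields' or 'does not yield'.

yields

ΔT = 264.0 K. Constrained thermal stress σ = E·α·ΔT = 429.0×10³ MPa × 4.01×10⁻⁶ × 264.0 = 454 MPa (compressive).
Compare to σ_y = 368 MPa: σ ≥ σ_y, so it yields.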